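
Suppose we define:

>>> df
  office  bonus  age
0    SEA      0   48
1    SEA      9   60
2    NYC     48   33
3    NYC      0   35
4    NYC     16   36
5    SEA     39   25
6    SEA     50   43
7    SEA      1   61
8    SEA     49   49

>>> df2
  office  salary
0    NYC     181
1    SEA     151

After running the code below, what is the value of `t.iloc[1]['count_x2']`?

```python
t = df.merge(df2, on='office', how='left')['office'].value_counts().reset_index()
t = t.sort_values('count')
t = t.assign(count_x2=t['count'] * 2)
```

12

merge on 'office' (how='left') → 9 rows:
  office  bonus  age  salary
0    SEA      0   48     151
1    SEA      9   60     151
2    NYC     48   33     181
3    NYC      0   35     181
4    NYC     16   36     181
5    SEA     39   25     151
6    SEA     50   43     151
7    SEA      1   61     151
8    SEA     49   49     151
value_counts of office:
office
SEA    6
NYC    3
Name: count, dtype: int64
reset_index():
  office  count
0    SEA      6
1    NYC      3
sort by count:
  office  count
1    NYC      3
0    SEA      6
add column count_x2 = t['count'] * 2:
  office  count  count_x2
1    NYC      3         6
0    SEA      6        12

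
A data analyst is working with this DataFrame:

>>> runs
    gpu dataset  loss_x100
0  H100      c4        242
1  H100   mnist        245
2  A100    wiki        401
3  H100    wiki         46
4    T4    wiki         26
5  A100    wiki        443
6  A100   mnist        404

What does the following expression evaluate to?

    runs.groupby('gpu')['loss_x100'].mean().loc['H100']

group by gpu, mean of loss_x100:
gpu
A100    416.000000
H100    177.666667
T4       26.000000
Name: loss_x100, dtype: float64
Finally, value at index 'H100' = 177.666666667.

177.666666667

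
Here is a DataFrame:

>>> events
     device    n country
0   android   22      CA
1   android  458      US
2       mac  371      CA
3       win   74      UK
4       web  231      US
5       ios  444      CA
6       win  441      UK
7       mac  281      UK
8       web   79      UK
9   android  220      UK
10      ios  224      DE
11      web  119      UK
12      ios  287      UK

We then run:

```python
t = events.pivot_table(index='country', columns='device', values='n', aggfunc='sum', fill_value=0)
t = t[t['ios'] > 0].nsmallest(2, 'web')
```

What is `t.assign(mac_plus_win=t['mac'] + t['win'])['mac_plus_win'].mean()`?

185.5

pivot: rows=country, cols=device, sum(n):
device   android  ios  mac  web  win
country                             
CA            22  444  371    0    0
DE             0  224    0    0    0
UK           220  287  281  198  515
US           458    0    0  231    0
filter rows where ios > 0:
device   android  ios  mac  web  win
country                             
CA            22  444  371    0    0
DE             0  224    0    0    0
UK           220  287  281  198  515
take 2 rows with smallest web:
device   android  ios  mac  web  win
country                             
CA            22  444  371    0    0
DE             0  224    0    0    0
add column mac_plus_win = t['mac'] + t['win']:
device   android  ios  mac  web  win  mac_plus_win
country                                           
CA            22  444  371    0    0           371
DE             0  224    0    0    0             0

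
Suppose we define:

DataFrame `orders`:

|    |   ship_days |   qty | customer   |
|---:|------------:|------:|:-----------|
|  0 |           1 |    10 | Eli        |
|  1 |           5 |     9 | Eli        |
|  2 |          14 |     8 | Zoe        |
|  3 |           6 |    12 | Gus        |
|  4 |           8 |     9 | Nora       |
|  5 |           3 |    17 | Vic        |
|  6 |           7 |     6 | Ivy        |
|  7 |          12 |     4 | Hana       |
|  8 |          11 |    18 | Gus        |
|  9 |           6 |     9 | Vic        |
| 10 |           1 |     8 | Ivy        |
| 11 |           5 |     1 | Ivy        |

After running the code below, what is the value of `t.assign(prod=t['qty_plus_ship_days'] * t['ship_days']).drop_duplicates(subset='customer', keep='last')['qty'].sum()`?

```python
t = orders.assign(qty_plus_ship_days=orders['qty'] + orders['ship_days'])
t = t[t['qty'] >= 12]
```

add column qty_plus_ship_days = orders['qty'] + orders['ship_days']:
    ship_days  qty customer  qty_plus_ship_days
0           1   10      Eli                  11
1           5    9      Eli                  14
2          14    8      Zoe                  22
3           6   12      Gus                  18
4           8    9     Nora                  17
5           3   17      Vic                  20
6           7    6      Ivy                  13
7          12    4     Hana                  16
8          11   18      Gus                  29
9           6    9      Vic                  15
10          1    8      Ivy                   9
11          5    1      Ivy                   6
filter rows where qty >= 12:
   ship_days  qty customer  qty_plus_ship_days
3          6   12      Gus                  18
5          3   17      Vic                  20
8         11   18      Gus                  29
add column prod = t['qty_plus_ship_days'] * t['ship_days']:
   ship_days  qty customer  qty_plus_ship_days  prod
3          6   12      Gus                  18   108
5          3   17      Vic                  20    60
8         11   18      Gus                  29   319
drop duplicate customer (keep=last):
   ship_days  qty customer  qty_plus_ship_days  prod
5          3   17      Vic                  20    60
8         11   18      Gus                  29   319
Hence 35.

35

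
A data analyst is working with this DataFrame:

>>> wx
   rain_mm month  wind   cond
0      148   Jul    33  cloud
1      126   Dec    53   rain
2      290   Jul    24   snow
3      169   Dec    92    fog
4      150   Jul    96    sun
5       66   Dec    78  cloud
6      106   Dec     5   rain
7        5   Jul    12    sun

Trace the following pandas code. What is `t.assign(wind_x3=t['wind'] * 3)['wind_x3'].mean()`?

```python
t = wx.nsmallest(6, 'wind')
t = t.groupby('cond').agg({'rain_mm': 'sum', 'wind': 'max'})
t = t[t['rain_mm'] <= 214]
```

take 6 rows with smallest wind:
   rain_mm month  wind   cond
6      106   Dec     5   rain
7        5   Jul    12    sun
2      290   Jul    24   snow
0      148   Jul    33  cloud
1      126   Dec    53   rain
5       66   Dec    78  cloud
group by cond: sum(rain_mm), max(wind):
       rain_mm  wind
cond                
cloud      214    78
rain       232    53
snow       290    24
sun          5    12
filter rows where rain_mm <= 214:
       rain_mm  wind
cond                
cloud      214    78
sun          5    12
add column wind_x3 = t['wind'] * 3:
       rain_mm  wind  wind_x3
cond                         
cloud      214    78      234
sun          5    12       36
mean of column 'wind_x3' → 135.0

135.0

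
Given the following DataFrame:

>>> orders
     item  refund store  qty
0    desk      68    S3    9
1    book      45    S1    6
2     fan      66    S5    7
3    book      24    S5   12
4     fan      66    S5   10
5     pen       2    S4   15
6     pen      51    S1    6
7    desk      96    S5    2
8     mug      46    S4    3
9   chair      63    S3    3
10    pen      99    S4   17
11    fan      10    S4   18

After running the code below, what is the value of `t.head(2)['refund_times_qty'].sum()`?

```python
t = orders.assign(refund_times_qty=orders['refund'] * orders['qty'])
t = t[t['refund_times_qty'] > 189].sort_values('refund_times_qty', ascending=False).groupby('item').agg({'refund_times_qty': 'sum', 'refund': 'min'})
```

1362

add column refund_times_qty = orders['refund'] * orders['qty']:
     item  refund store  qty  refund_times_qty
0    desk      68    S3    9               612
1    book      45    S1    6               270
2     fan      66    S5    7               462
3    book      24    S5   12               288
4     fan      66    S5   10               660
5     pen       2    S4   15                30
6     pen      51    S1    6               306
7    desk      96    S5    2               192
8     mug      46    S4    3               138
9   chair      63    S3    3               189
10    pen      99    S4   17              1683
11    fan      10    S4   18               180
filter rows where refund_times_qty > 189:
    item  refund store  qty  refund_times_qty
0   desk      68    S3    9               612
1   book      45    S1    6               270
2    fan      66    S5    7               462
3   book      24    S5   12               288
4    fan      66    S5   10               660
6    pen      51    S1    6               306
7   desk      96    S5    2               192
10   pen      99    S4   17              1683
sort by refund_times_qty descending:
    item  refund store  qty  refund_times_qty
10   pen      99    S4   17              1683
4    fan      66    S5   10               660
0   desk      68    S3    9               612
2    fan      66    S5    7               462
6    pen      51    S1    6               306
3   book      24    S5   12               288
1   book      45    S1    6               270
7   desk      96    S5    2               192
group by item: sum(refund_times_qty), min(refund):
      refund_times_qty  refund
item                          
book               558      24
desk               804      68
fan               1122      66
pen               1989      51
take first 2 rows:
      refund_times_qty  refund
item                          
book               558      24
desk               804      68
Hence 1362.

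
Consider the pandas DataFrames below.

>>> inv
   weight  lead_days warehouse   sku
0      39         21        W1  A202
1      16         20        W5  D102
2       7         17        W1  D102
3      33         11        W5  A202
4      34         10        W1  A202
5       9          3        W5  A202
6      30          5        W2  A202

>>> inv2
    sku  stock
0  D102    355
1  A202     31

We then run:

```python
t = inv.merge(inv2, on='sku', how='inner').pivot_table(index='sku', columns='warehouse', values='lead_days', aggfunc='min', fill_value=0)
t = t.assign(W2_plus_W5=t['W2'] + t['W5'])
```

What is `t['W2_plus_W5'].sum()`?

merge on 'sku' (how='inner') → 7 rows:
   weight  lead_days warehouse   sku  stock
0      39         21        W1  A202     31
1      16         20        W5  D102    355
2       7         17        W1  D102    355
3      33         11        W5  A202     31
4      34         10        W1  A202     31
5       9          3        W5  A202     31
6      30          5        W2  A202     31
pivot: rows=sku, cols=warehouse, min(lead_days):
warehouse  W1  W2  W5
sku                  
A202       10   5   3
D102       17   0  20
add column W2_plus_W5 = t['W2'] + t['W5']:
warehouse  W1  W2  W5  W2_plus_W5
sku                              
A202       10   5   3           8
D102       17   0  20          20

28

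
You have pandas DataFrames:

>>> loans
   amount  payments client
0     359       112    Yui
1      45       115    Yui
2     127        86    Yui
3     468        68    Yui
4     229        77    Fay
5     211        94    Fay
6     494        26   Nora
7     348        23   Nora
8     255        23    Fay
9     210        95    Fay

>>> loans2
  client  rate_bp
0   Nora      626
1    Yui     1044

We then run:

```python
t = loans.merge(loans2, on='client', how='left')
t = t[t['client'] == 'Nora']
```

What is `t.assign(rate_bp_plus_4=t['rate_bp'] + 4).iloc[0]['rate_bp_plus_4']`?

630.0

merge on 'client' (how='left') → 10 rows:
   amount  payments client  rate_bp
0     359       112    Yui   1044.0
1      45       115    Yui   1044.0
2     127        86    Yui   1044.0
3     468        68    Yui   1044.0
4     229        77    Fay      NaN
5     211        94    Fay      NaN
6     494        26   Nora    626.0
7     348        23   Nora    626.0
8     255        23    Fay      NaN
9     210        95    Fay      NaN
filter rows where client == 'Nora':
   amount  payments client  rate_bp
6     494        26   Nora    626.0
7     348        23   Nora    626.0
add column rate_bp_plus_4 = t['rate_bp'] + 4:
   amount  payments client  rate_bp  rate_bp_plus_4
6     494        26   Nora    626.0           630.0
7     348        23   Nora    626.0           630.0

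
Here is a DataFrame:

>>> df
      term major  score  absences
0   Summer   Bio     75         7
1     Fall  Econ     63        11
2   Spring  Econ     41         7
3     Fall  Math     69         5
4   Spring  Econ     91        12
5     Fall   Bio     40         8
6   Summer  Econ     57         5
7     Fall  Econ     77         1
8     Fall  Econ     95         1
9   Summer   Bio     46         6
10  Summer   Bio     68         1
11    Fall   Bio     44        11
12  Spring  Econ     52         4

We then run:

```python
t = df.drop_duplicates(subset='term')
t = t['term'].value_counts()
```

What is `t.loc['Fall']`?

1

drop duplicate term (keep=first):
     term major  score  absences
0  Summer   Bio     75         7
1    Fall  Econ     63        11
2  Spring  Econ     41         7
value_counts of term:
term
Summer    1
Fall      1
Spring    1
Name: count, dtype: int64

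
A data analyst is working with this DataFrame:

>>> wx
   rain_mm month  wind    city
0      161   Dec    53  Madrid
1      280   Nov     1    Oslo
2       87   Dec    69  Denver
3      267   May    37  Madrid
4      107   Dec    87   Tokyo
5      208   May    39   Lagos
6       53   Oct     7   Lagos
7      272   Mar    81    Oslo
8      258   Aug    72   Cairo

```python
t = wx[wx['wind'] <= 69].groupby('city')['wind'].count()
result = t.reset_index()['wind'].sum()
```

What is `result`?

6

filter rows where wind <= 69:
   rain_mm month  wind    city
0      161   Dec    53  Madrid
1      280   Nov     1    Oslo
2       87   Dec    69  Denver
3      267   May    37  Madrid
5      208   May    39   Lagos
6       53   Oct     7   Lagos
group by city, count of wind:
city
Denver    1
Lagos     2
Madrid    2
Oslo      1
Name: wind, dtype: int64
reset_index():
     city  wind
0  Denver     1
1   Lagos     2
2  Madrid     2
3    Oslo     1
The sum of column 'wind' is 6.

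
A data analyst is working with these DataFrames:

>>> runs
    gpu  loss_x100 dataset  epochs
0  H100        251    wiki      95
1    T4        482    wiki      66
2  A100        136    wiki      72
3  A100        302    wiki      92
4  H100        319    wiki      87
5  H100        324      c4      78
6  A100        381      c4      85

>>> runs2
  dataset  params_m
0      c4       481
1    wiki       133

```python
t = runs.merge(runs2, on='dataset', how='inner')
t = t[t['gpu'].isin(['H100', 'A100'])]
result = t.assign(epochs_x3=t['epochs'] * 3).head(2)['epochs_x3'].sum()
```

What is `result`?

merge on 'dataset' (how='inner') → 7 rows:
    gpu  loss_x100 dataset  epochs  params_m
0  H100        251    wiki      95       133
1    T4        482    wiki      66       133
2  A100        136    wiki      72       133
3  A100        302    wiki      92       133
4  H100        319    wiki      87       133
5  H100        324      c4      78       481
6  A100        381      c4      85       481
filter rows where gpu in ['H100', 'A100']:
    gpu  loss_x100 dataset  epochs  params_m
0  H100        251    wiki      95       133
2  A100        136    wiki      72       133
3  A100        302    wiki      92       133
4  H100        319    wiki      87       133
5  H100        324      c4      78       481
6  A100        381      c4      85       481
add column epochs_x3 = t['epochs'] * 3:
    gpu  loss_x100 dataset  epochs  params_m  epochs_x3
0  H100        251    wiki      95       133        285
2  A100        136    wiki      72       133        216
3  A100        302    wiki      92       133        276
4  H100        319    wiki      87       133        261
5  H100        324      c4      78       481        234
6  A100        381      c4      85       481        255
take first 2 rows:
    gpu  loss_x100 dataset  epochs  params_m  epochs_x3
0  H100        251    wiki      95       133        285
2  A100        136    wiki      72       133        216

501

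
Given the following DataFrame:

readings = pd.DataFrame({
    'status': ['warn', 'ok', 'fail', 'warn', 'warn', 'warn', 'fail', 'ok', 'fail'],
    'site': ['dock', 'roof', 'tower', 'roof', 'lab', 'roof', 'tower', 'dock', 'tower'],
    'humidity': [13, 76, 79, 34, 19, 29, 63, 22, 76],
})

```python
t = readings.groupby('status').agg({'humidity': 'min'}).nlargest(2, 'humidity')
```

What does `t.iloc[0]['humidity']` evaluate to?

63

group by status, min of humidity:
        humidity
status          
fail          63
ok            22
warn          13
take 2 rows with largest humidity:
        humidity
status          
fail          63
ok            22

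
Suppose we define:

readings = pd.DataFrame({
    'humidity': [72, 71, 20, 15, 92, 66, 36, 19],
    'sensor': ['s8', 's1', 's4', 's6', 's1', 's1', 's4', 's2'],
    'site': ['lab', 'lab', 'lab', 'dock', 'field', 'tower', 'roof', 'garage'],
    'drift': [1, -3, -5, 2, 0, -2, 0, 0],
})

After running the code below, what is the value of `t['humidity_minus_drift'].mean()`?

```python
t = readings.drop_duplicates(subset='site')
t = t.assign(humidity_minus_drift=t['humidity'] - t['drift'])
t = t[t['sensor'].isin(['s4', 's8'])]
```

53.5

drop duplicate site (keep=first):
   humidity sensor    site  drift
0        72     s8     lab      1
3        15     s6    dock      2
4        92     s1   field      0
5        66     s1   tower     -2
6        36     s4    roof      0
7        19     s2  garage      0
add column humidity_minus_drift = t['humidity'] - t['drift']:
   humidity sensor    site  drift  humidity_minus_drift
0        72     s8     lab      1                    71
3        15     s6    dock      2                    13
4        92     s1   field      0                    92
5        66     s1   tower     -2                    68
6        36     s4    roof      0                    36
7        19     s2  garage      0                    19
filter rows where sensor in ['s4', 's8']:
   humidity sensor  site  drift  humidity_minus_drift
0        72     s8   lab      1                    71
6        36     s4  roof      0                    36
Taking the mean of column 'humidity_minus_drift' gives 53.5.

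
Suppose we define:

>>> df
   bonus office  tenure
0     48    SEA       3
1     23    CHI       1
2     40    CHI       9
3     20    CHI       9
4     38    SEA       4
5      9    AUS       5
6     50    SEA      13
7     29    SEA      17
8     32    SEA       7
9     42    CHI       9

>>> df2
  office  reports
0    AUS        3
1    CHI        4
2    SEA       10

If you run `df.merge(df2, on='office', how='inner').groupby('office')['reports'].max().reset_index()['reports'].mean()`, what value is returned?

merge on 'office' (how='inner') → 10 rows:
   bonus office  tenure  reports
0     48    SEA       3       10
1     23    CHI       1        4
2     40    CHI       9        4
3     20    CHI       9        4
4     38    SEA       4       10
5      9    AUS       5        3
6     50    SEA      13       10
7     29    SEA      17       10
8     32    SEA       7       10
9     42    CHI       9        4
group by office, max of reports:
office
AUS     3
CHI     4
SEA    10
Name: reports, dtype: int64
reset_index():
  office  reports
0    AUS        3
1    CHI        4
2    SEA       10
Then the mean of column 'reports': 5.66666666667

5.66666666667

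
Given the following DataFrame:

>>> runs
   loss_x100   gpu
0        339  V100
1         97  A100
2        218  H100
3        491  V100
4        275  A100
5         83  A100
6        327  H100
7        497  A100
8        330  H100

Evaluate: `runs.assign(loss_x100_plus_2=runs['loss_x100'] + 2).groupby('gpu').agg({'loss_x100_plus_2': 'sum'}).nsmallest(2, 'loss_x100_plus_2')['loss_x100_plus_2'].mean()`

857.5

add column loss_x100_plus_2 = runs['loss_x100'] + 2:
   loss_x100   gpu  loss_x100_plus_2
0        339  V100               341
1         97  A100                99
2        218  H100               220
3        491  V100               493
4        275  A100               277
5         83  A100                85
6        327  H100               329
7        497  A100               499
8        330  H100               332
group by gpu, sum of loss_x100_plus_2:
      loss_x100_plus_2
gpu                   
A100               960
H100               881
V100               834
take 2 rows with smallest loss_x100_plus_2:
      loss_x100_plus_2
gpu                   
V100               834
H100               881
mean of column 'loss_x100_plus_2' → 857.5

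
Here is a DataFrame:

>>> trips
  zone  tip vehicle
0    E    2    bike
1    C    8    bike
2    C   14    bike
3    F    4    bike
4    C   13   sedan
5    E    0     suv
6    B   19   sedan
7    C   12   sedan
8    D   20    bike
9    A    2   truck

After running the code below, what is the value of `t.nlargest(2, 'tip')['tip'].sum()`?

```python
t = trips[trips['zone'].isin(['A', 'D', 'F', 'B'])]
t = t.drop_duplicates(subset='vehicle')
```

23

filter rows where zone in ['A', 'D', 'F', 'B']:
  zone  tip vehicle
3    F    4    bike
6    B   19   sedan
8    D   20    bike
9    A    2   truck
drop duplicate vehicle (keep=first):
  zone  tip vehicle
3    F    4    bike
6    B   19   sedan
9    A    2   truck
take 2 rows with largest tip:
  zone  tip vehicle
6    B   19   sedan
3    F    4    bike
Hence 23.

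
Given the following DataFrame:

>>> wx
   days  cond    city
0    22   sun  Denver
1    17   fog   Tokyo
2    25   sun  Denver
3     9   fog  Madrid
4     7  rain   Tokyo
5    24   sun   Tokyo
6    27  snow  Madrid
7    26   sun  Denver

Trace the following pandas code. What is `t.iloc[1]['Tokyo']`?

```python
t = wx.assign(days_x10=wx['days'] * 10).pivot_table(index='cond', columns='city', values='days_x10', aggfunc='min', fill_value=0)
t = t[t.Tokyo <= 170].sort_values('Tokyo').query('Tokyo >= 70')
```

170

add column days_x10 = wx['days'] * 10:
   days  cond    city  days_x10
0    22   sun  Denver       220
1    17   fog   Tokyo       170
2    25   sun  Denver       250
3     9   fog  Madrid        90
4     7  rain   Tokyo        70
5    24   sun   Tokyo       240
6    27  snow  Madrid       270
7    26   sun  Denver       260
pivot: rows=cond, cols=city, min(days_x10):
city  Denver  Madrid  Tokyo
cond                       
fog        0      90    170
rain       0       0     70
snow       0     270      0
sun      220       0    240
filter rows where Tokyo <= 170:
city  Denver  Madrid  Tokyo
cond                       
fog        0      90    170
rain       0       0     70
snow       0     270      0
sort by Tokyo:
city  Denver  Madrid  Tokyo
cond                       
snow       0     270      0
rain       0       0     70
fog        0      90    170
filter rows where Tokyo >= 70:
city  Denver  Madrid  Tokyo
cond                       
rain       0       0     70
fog        0      90    170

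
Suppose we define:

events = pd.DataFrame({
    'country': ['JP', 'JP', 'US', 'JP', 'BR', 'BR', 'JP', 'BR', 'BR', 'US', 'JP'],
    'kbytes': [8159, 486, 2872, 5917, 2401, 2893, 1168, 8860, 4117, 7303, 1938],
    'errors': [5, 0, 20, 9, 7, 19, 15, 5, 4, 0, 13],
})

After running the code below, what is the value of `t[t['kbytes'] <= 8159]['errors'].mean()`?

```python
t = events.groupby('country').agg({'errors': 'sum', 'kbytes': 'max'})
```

group by country: sum(errors), max(kbytes):
         errors  kbytes
country                
BR           35    8860
JP           42    8159
US           20    7303
filter rows where kbytes <= 8159:
         errors  kbytes
country                
JP           42    8159
US           20    7303
mean of column 'errors' → 31.0

31.0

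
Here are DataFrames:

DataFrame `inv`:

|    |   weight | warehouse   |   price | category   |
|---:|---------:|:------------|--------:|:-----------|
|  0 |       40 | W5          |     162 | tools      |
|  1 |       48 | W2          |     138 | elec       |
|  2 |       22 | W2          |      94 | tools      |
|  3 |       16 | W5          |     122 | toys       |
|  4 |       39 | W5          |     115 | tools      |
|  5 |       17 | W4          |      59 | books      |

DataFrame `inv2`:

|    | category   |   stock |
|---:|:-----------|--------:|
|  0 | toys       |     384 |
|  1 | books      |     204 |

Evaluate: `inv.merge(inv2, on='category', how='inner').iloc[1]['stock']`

merge on 'category' (how='inner') → 2 rows:
   weight warehouse  price category  stock
0      16        W5    122     toys    384
1      17        W4     59    books    204
So iloc[1]['stock'] = 204.

204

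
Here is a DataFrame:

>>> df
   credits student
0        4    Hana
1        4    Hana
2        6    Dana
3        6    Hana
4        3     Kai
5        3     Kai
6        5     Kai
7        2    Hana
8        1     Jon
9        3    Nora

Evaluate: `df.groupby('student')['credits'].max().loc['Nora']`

group by student, max of credits:
student
Dana    6
Hana    6
Jon     1
Kai     5
Nora    3
Name: credits, dtype: int64

3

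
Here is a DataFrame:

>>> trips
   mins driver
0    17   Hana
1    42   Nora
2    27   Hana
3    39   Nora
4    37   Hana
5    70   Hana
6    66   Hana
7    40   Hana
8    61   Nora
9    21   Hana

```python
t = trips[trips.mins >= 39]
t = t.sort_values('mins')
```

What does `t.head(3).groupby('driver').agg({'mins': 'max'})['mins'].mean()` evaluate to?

filter rows where mins >= 39:
   mins driver
1    42   Nora
3    39   Nora
5    70   Hana
6    66   Hana
7    40   Hana
8    61   Nora
sort by mins:
   mins driver
3    39   Nora
7    40   Hana
1    42   Nora
8    61   Nora
6    66   Hana
5    70   Hana
take first 3 rows:
   mins driver
3    39   Nora
7    40   Hana
1    42   Nora
group by driver, max of mins:
        mins
driver      
Hana      40
Nora      42
mean of column 'mins' → 41.0

41.0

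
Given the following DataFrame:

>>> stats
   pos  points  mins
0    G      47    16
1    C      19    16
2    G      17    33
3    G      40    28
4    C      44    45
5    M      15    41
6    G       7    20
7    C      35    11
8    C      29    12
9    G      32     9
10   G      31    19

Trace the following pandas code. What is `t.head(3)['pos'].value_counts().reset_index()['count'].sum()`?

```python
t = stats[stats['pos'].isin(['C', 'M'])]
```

filter rows where pos in ['C', 'M']:
  pos  points  mins
1   C      19    16
4   C      44    45
5   M      15    41
7   C      35    11
8   C      29    12
take first 3 rows:
  pos  points  mins
1   C      19    16
4   C      44    45
5   M      15    41
value_counts of pos:
pos
C    2
M    1
Name: count, dtype: int64
reset_index():
  pos  count
0   C      2
1   M      1
Reading off the sum of column 'count', we get 3.

3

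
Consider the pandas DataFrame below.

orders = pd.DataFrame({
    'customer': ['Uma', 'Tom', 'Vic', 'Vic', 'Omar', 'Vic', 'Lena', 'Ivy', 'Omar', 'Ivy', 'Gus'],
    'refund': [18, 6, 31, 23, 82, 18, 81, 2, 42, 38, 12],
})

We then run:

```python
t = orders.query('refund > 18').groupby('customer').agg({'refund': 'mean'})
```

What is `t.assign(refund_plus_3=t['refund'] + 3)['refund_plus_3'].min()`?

filter rows where refund > 18:
  customer  refund
2      Vic      31
3      Vic      23
4     Omar      82
6     Lena      81
8     Omar      42
9      Ivy      38
group by customer, mean of refund:
          refund
customer        
Ivy         38.0
Lena        81.0
Omar        62.0
Vic         27.0
add column refund_plus_3 = t['refund'] + 3:
          refund  refund_plus_3
customer                       
Ivy         38.0           41.0
Lena        81.0           84.0
Omar        62.0           65.0
Vic         27.0           30.0
Reading off the min of column 'refund_plus_3', we get 30.0.

30.0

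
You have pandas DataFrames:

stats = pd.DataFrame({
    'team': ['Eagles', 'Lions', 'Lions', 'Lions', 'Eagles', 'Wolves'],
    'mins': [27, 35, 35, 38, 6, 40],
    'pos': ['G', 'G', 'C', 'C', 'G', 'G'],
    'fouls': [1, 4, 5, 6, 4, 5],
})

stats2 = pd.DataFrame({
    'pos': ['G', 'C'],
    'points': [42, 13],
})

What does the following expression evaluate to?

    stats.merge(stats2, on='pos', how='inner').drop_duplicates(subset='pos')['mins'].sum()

62

merge on 'pos' (how='inner') → 6 rows:
     team  mins pos  fouls  points
0  Eagles    27   G      1      42
1   Lions    35   G      4      42
2   Lions    35   C      5      13
3   Lions    38   C      6      13
4  Eagles     6   G      4      42
5  Wolves    40   G      5      42
drop duplicate pos (keep=first):
     team  mins pos  fouls  points
0  Eagles    27   G      1      42
2   Lions    35   C      5      13
So sum() = 62.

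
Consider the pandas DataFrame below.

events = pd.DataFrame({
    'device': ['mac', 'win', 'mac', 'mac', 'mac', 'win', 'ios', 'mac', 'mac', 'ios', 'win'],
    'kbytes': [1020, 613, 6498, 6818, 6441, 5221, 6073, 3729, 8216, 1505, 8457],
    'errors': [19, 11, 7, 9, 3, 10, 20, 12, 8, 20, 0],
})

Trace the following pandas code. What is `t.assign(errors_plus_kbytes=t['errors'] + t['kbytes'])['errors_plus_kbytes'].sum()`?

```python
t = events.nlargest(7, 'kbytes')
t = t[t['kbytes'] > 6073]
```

take 7 rows with largest kbytes:
   device  kbytes  errors
10    win    8457       0
8     mac    8216       8
3     mac    6818       9
2     mac    6498       7
4     mac    6441       3
6     ios    6073      20
5     win    5221      10
filter rows where kbytes > 6073:
   device  kbytes  errors
10    win    8457       0
8     mac    8216       8
3     mac    6818       9
2     mac    6498       7
4     mac    6441       3
add column errors_plus_kbytes = t['errors'] + t['kbytes']:
   device  kbytes  errors  errors_plus_kbytes
10    win    8457       0                8457
8     mac    8216       8                8224
3     mac    6818       9                6827
2     mac    6498       7                6505
4     mac    6441       3                6444
Then the sum of column 'errors_plus_kbytes': 36457

36457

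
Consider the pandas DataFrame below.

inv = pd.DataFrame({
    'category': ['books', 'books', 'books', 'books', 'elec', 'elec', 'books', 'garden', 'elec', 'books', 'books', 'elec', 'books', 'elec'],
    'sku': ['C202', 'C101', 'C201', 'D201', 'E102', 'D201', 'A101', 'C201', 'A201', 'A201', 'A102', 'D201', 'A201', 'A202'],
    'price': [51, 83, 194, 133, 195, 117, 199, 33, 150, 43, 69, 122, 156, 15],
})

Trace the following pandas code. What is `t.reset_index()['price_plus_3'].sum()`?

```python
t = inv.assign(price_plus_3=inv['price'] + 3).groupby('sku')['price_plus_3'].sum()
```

1602

add column price_plus_3 = inv['price'] + 3:
   category   sku  price  price_plus_3
0     books  C202     51            54
1     books  C101     83            86
2     books  C201    194           197
3     books  D201    133           136
4      elec  E102    195           198
5      elec  D201    117           120
6     books  A101    199           202
7    garden  C201     33            36
8      elec  A201    150           153
9     books  A201     43            46
10    books  A102     69            72
11     elec  D201    122           125
12    books  A201    156           159
13     elec  A202     15            18
group by sku, sum of price_plus_3:
sku
A101    202
A102     72
A201    358
A202     18
C101     86
C201    233
C202     54
D201    381
E102    198
Name: price_plus_3, dtype: int64
reset_index():
    sku  price_plus_3
0  A101           202
1  A102            72
2  A201           358
3  A202            18
4  C101            86
5  C201           233
6  C202            54
7  D201           381
8  E102           198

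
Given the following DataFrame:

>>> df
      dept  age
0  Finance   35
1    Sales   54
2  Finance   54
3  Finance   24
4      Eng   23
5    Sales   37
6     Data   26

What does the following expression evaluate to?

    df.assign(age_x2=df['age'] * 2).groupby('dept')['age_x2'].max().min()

46

add column age_x2 = df['age'] * 2:
      dept  age  age_x2
0  Finance   35      70
1    Sales   54     108
2  Finance   54     108
3  Finance   24      48
4      Eng   23      46
5    Sales   37      74
6     Data   26      52
group by dept, max of age_x2:
dept
Data        52
Eng         46
Finance    108
Sales      108
Name: age_x2, dtype: int64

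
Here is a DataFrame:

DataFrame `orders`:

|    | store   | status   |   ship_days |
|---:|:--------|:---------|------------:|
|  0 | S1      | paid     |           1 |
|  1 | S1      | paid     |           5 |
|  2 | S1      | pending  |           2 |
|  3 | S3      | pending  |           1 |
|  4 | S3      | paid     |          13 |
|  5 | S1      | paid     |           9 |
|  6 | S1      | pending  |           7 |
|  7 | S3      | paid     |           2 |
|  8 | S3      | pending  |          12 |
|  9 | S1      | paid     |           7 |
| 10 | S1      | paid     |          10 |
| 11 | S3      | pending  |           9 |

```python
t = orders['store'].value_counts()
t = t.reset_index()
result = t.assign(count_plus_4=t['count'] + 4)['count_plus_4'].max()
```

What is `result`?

value_counts of store:
store
S1    7
S3    5
Name: count, dtype: int64
reset_index():
  store  count
0    S1      7
1    S3      5
add column count_plus_4 = t['count'] + 4:
  store  count  count_plus_4
0    S1      7            11
1    S3      5             9
Taking the max of column 'count_plus_4' gives 11.

11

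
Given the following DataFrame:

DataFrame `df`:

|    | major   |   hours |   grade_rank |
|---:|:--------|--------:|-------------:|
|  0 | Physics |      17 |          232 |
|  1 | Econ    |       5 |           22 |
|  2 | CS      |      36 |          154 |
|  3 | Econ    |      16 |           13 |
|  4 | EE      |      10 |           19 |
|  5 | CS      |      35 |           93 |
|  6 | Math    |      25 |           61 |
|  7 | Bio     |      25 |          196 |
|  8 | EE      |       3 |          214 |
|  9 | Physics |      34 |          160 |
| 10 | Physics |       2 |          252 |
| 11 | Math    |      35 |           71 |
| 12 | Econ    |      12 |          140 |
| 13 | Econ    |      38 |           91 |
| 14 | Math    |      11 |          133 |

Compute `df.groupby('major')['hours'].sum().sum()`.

304

group by major, sum of hours:
major
Bio        25
CS         71
EE         13
Econ       71
Math       71
Physics    53
Name: hours, dtype: int64
Reading off the sum of the resulting series, we get 304.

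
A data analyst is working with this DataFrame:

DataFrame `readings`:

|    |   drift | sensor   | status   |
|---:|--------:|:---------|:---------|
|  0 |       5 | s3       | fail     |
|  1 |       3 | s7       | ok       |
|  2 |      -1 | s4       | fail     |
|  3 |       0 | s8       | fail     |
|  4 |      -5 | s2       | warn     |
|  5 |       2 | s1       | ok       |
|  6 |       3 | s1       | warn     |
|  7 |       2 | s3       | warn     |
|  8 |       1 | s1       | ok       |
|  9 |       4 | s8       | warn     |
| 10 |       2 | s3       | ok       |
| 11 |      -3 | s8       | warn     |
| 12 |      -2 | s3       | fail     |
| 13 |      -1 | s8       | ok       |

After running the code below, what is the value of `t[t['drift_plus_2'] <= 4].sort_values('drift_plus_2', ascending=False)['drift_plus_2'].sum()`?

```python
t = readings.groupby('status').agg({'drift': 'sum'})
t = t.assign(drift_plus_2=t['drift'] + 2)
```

7

group by status, sum of drift:
        drift
status       
fail        2
ok          7
warn        1
add column drift_plus_2 = t['drift'] + 2:
        drift  drift_plus_2
status                     
fail        2             4
ok          7             9
warn        1             3
filter rows where drift_plus_2 <= 4:
        drift  drift_plus_2
status                     
fail        2             4
warn        1             3
sort by drift_plus_2 descending:
        drift  drift_plus_2
status                     
fail        2             4
warn        1             3
So sum() = 7.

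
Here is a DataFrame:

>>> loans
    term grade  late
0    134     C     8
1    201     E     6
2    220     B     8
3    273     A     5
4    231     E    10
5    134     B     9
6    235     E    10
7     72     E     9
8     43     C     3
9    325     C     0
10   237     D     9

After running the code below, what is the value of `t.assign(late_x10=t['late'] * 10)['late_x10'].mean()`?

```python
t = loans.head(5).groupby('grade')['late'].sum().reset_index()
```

take first 5 rows:
   term grade  late
0   134     C     8
1   201     E     6
2   220     B     8
3   273     A     5
4   231     E    10
group by grade, sum of late:
grade
A     5
B     8
C     8
E    16
Name: late, dtype: int64
reset_index():
  grade  late
0     A     5
1     B     8
2     C     8
3     E    16
add column late_x10 = t['late'] * 10:
  grade  late  late_x10
0     A     5        50
1     B     8        80
2     C     8        80
3     E    16       160
Taking the mean of column 'late_x10' gives 92.5.

92.5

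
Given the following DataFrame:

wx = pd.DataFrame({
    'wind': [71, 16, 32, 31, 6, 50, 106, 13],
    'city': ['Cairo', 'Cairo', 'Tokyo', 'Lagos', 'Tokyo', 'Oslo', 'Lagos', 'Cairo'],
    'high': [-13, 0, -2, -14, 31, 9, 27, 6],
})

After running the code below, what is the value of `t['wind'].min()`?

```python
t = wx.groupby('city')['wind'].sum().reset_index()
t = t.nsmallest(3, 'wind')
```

38

group by city, sum of wind:
city
Cairo    100
Lagos    137
Oslo      50
Tokyo     38
Name: wind, dtype: int64
reset_index():
    city  wind
0  Cairo   100
1  Lagos   137
2   Oslo    50
3  Tokyo    38
take 3 rows with smallest wind:
    city  wind
3  Tokyo    38
2   Oslo    50
0  Cairo   100
The min of column 'wind' is 38.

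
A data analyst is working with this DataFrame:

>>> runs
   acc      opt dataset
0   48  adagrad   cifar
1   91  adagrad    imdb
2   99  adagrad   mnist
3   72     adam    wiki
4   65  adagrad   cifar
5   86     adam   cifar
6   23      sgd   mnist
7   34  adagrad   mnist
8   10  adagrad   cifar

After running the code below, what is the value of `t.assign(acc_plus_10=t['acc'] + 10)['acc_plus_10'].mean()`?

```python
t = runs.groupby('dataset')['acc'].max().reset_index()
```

group by dataset, max of acc:
dataset
cifar    86
imdb     91
mnist    99
wiki     72
Name: acc, dtype: int64
reset_index():
  dataset  acc
0   cifar   86
1    imdb   91
2   mnist   99
3    wiki   72
add column acc_plus_10 = t['acc'] + 10:
  dataset  acc  acc_plus_10
0   cifar   86           96
1    imdb   91          101
2   mnist   99          109
3    wiki   72           82
mean of column 'acc_plus_10' → 97.0

97.0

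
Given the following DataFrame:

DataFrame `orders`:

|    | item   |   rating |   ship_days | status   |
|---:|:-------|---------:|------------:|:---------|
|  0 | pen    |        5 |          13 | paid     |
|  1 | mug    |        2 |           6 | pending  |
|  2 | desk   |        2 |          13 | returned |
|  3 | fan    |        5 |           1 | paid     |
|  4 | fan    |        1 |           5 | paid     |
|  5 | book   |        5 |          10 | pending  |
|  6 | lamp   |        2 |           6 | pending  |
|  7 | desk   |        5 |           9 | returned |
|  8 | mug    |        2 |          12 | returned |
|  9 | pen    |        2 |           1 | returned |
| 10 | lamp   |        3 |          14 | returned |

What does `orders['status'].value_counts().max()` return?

value_counts of status:
status
returned    5
paid        3
pending     3
Name: count, dtype: int64
max of the resulting series → 5

5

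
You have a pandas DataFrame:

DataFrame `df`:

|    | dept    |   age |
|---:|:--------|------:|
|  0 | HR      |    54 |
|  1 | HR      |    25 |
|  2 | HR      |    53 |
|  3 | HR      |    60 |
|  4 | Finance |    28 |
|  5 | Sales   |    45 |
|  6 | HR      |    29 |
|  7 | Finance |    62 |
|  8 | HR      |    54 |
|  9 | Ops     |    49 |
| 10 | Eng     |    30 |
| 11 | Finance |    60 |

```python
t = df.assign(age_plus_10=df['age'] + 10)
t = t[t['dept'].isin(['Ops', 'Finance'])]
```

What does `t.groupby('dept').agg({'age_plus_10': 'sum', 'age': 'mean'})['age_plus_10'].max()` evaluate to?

add column age_plus_10 = df['age'] + 10:
       dept  age  age_plus_10
0        HR   54           64
1        HR   25           35
2        HR   53           63
3        HR   60           70
4   Finance   28           38
5     Sales   45           55
6        HR   29           39
7   Finance   62           72
8        HR   54           64
9       Ops   49           59
10      Eng   30           40
11  Finance   60           70
filter rows where dept in ['Ops', 'Finance']:
       dept  age  age_plus_10
4   Finance   28           38
7   Finance   62           72
9       Ops   49           59
11  Finance   60           70
group by dept: sum(age_plus_10), mean(age):
         age_plus_10   age
dept                      
Finance          180  50.0
Ops               59  49.0

180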